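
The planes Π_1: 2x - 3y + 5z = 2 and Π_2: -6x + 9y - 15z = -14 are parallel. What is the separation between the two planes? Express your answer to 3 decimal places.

0.433

Rescale Π_2 by 1/(-3): 2x - 3y + 5z = 14/3. Then distance = |2 − (14/3)| / √38 ≈ 0.433.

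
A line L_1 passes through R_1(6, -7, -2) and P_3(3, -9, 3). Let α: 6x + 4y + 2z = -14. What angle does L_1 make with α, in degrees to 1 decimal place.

20.3

A direction vector for L_1 is P_3 − R_1 = (-3, -2, 5).
sin θ = |n·v| / (|n||v|) = |-16| / (√56 · √38) = 0.34684.
θ ≈ 20.3°.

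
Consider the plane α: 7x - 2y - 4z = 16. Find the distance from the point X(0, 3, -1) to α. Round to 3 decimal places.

2.167

n·X − d = (7)·(0) + (-2)·(3) + (-4)·(-1) − 16 = -18; |n| = √69.
Distance = |-18| / √69 = 18/√69 ≈ 2.167.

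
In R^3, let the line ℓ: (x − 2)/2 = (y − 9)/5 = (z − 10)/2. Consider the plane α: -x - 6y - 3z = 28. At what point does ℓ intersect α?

ℓ has direction (2, 5, 2) through (2, 9, 10).
Substitute r = (2, 9, 10) + t(2, 5, 2) into the plane: -86 + (-38)t = 28, so t = -3.
Intersection: (2, 9, 10) + (-3)·(2, 5, 2) = (-4, -6, 4).

(-4, -6, 4)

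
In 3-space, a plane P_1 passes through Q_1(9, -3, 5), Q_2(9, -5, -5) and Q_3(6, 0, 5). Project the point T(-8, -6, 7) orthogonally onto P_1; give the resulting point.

(2, 4, 5)

Q_1Q_2 = (0, -2, -10), Q_1Q_3 = (-3, 3, 0); a normal to P_1 is Q_1Q_2 × Q_1Q_3 = (30, 30, -6).
Using Q_1: P_1 has equation 30x + 30y - 6z = 150.
Foot = T − λn with λ = (n·T − d)/|n|² = (-462 − 150)/1836 = -1/3.
Foot = (-8, -6, 7) − (-1/3)·(30, 30, -6) = (2, 4, 5).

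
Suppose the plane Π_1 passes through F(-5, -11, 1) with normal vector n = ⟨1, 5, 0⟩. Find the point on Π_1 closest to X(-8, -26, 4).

Π_1: n·r = n·F gives x + 5y = -60.
Foot = X − λn with λ = (n·X − d)/|n|² = (-138 − (-60))/26 = -3.
Foot = (-8, -26, 4) − (-3)·(1, 5, 0) = (-5, -11, 4).

(-5, -11, 4)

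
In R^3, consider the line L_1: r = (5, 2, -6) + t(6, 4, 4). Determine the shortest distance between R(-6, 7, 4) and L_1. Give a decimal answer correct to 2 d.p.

Taking (5, 2, -6) on L_1 with direction v = (6, 4, 4): w = R − (5, 2, -6) = (-11, 5, 10), and w × v = (-20, 104, -74).
Distance = |w × v| / |v| = √16692 / √68 ≈ 15.67.

15.67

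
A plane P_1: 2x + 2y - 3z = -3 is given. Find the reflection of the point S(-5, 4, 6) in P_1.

λ = (n·S − d)/|n|² = (-20 − (-3))/17 = -1.
Reflection = S − 2λn = (-5, 4, 6) − (-2)·(2, 2, -3) = (-1, 8, 0).

(-1, 8, 0)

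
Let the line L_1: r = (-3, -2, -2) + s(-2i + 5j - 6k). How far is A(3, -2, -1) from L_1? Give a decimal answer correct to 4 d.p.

Taking (-3, -2, -2) on L_1 with direction v = (-2, 5, -6): w = A − (-3, -2, -2) = (6, 0, 1), and w × v = (-5, 34, 30).
Distance = |w × v| / |v| = √2081 / √65 ≈ 5.6582.

5.6582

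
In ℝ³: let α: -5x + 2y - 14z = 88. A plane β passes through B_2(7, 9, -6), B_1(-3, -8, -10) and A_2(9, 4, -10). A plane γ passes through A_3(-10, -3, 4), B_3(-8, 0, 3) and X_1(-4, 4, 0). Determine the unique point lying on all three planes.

B_2B_1 = (-10, -17, -4), B_2A_2 = (2, -5, -4); a normal to β is B_2B_1 × B_2A_2 = (48, -48, 84).
Using B_2: β has equation 48x - 48y + 84z = -600.
A_3B_3 = (2, 3, -1), A_3X_1 = (6, 7, -4); a normal to γ is A_3B_3 × A_3X_1 = (-5, 2, -4).
Using A_3: γ has equation -5x + 2y - 4z = 28.
Solving the 3×3 linear system -5x + 2y - 14z = 88, 48x - 48y + 84z = -600, -5x + 2y - 4z = 28 (e.g. by elimination or Cramer's rule, determinant = 1440) gives (0, 2, -6).

(0, 2, -6)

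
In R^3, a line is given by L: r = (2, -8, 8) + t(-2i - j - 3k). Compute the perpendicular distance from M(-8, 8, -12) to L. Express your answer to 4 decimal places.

21.5274

Taking (2, -8, 8) on L with direction v = (-2, -1, -3): w = M − (2, -8, 8) = (-10, 16, -20), and w × v = (-68, 10, 42).
Distance = |w × v| / |v| = √6488 / √14 ≈ 21.5274.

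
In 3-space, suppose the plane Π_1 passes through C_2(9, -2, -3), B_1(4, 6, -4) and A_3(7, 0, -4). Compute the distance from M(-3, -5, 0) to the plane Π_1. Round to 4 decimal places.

11.0000

C_2B_1 = (-5, 8, -1), C_2A_3 = (-2, 2, -1); a normal to Π_1 is C_2B_1 × C_2A_3 = (-6, -3, 6).
Using C_2: Π_1 has equation -6x - 3y + 6z = -66.
n·M − d = (-6)·(-3) + (-3)·(-5) + (6)·(0) − (-66) = 99; |n| = √81.
Distance = |99| / √81 = 99/√81 ≈ 11.0000.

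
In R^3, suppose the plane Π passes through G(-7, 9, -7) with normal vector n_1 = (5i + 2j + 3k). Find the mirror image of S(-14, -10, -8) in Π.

Π: n_1·r = n_1·G gives 5x + 2y + 3z = -38.
λ = (n·S − d)/|n|² = (-114 − (-38))/38 = -2.
Reflection = S − 2λn = (-14, -10, -8) − (-4)·(5, 2, 3) = (6, -2, 4).

(6, -2, 4)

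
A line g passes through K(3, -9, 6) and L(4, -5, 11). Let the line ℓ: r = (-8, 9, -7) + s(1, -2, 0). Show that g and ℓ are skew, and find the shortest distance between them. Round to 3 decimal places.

A direction vector for g is L − K = (1, 4, 5).
Common perpendicular direction n = (1, 4, 5) × (1, -2, 0) = (10, 5, -6).
With w = (-8, 9, -7) − (3, -9, 6) = (-11, 18, -13), w · n = 58.
Since n ≠ 0 the lines are not parallel, and w · n = 58 ≠ 0 so they do not intersect; hence they are skew.
Distance = |w · n| / |n| = |58| / √161 ≈ 4.571.

4.571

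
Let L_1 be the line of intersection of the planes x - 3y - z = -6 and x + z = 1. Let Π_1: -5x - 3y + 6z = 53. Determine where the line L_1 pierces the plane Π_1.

Direction of L_1: (1, -3, -1) × (1, 0, 1) = (-3, -2, 3).
A point on L_1: solving the two plane equations with x = -10 gives (-10, -5, 11).
Substitute r = (-10, -5, 11) + t(-3, -2, 3) into the plane: 131 + 39t = 53, so t = -2.
Intersection: (-10, -5, 11) + (-2)·(-3, -2, 3) = (-4, -1, 5).

(-4, -1, 5)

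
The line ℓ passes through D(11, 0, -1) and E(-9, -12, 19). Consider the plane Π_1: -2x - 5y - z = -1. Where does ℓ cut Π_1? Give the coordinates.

(6, -3, 4)

A direction vector for ℓ is E − D = (-20, -12, 20).
Substitute r = (11, 0, -1) + t(-20, -12, 20) into the plane: -21 + 80t = -1, so t = 1/4.
Intersection: (11, 0, -1) + (1/4)·(-20, -12, 20) = (6, -3, 4).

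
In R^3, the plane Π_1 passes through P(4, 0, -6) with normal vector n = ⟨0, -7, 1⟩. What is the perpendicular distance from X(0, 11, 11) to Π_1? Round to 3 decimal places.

8.485

Π_1: n·r = n·P gives -7y + z = -6.
n·X − d = (0)·(0) + (-7)·(11) + (1)·(11) − (-6) = -60; |n| = √50.
Distance = |-60| / √50 = 60/√50 ≈ 8.485.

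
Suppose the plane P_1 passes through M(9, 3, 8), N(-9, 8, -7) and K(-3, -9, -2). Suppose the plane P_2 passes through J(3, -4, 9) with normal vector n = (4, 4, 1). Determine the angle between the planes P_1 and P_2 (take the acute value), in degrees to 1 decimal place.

71.8

MN = (-18, 5, -15), MK = (-12, -12, -10); a normal to P_1 is MN × MK = (-230, 0, 276).
Using M: P_1 has equation -230x + 276z = 138.
P_2: n·r = n·J gives 4x + 4y + z = 5.
cos θ = |n₁·n₂| / (|n₁||n₂|) = |-644| / (√129076 · √33).
θ = arccos(0.31204) ≈ 71.8°.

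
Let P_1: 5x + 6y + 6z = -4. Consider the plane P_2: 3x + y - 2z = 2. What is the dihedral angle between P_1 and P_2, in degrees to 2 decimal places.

75.86

cos θ = |n₁·n₂| / (|n₁||n₂|) = |9| / (√97 · √14).
θ = arccos(0.24423) ≈ 75.86°.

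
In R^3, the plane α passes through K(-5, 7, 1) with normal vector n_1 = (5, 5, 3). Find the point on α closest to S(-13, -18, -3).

α: n_1·r = n_1·K gives 5x + 5y + 3z = 13.
Foot = S − λn with λ = (n·S − d)/|n|² = (-164 − 13)/59 = -3.
Foot = (-13, -18, -3) − (-3)·(5, 5, 3) = (2, -3, 6).

(2, -3, 6)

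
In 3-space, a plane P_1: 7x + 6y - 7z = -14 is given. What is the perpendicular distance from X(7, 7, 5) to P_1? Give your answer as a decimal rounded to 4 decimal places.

6.0471

n·X − d = (7)·(7) + (6)·(7) + (-7)·(5) − (-14) = 70; |n| = √134.
Distance = |70| / √134 = 70/√134 ≈ 6.0471.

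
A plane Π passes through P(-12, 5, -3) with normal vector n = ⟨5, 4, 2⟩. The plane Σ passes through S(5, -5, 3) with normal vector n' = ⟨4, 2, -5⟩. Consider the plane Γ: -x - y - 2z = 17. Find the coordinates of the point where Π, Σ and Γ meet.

Π: n·r = n·P gives 5x + 4y + 2z = -46.
Σ: n'·r = n'·S gives 4x + 2y - 5z = -5.
Solving the 3×3 linear system 5x + 4y + 2z = -46, 4x + 2y - 5z = -5, -x - y - 2z = 17 (e.g. by elimination or Cramer's rule, determinant = 3) gives (-8, 1, -5).

(-8, 1, -5)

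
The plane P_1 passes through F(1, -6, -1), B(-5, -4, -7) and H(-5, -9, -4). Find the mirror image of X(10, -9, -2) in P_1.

FB = (-6, 2, -6), FH = (-6, -3, -3); a normal to P_1 is FB × FH = (-24, 18, 30).
Using F: P_1 has equation -24x + 18y + 30z = -162.
λ = (n·X − d)/|n|² = (-462 − (-162))/1800 = -1/6.
Reflection = X − 2λn = (10, -9, -2) − (-1/3)·(-24, 18, 30) = (2, -3, 8).

(2, -3, 8)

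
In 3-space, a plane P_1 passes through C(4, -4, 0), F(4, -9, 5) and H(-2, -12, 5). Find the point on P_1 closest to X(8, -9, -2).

(6, -5, 2)

CF = (0, -5, 5), CH = (-6, -8, 5); a normal to P_1 is CF × CH = (15, -30, -30).
Using C: P_1 has equation 15x - 30y - 30z = 180.
Foot = X − λn with λ = (n·X − d)/|n|² = (450 − 180)/2025 = 2/15.
Foot = (8, -9, -2) − (2/15)·(15, -30, -30) = (6, -5, 2).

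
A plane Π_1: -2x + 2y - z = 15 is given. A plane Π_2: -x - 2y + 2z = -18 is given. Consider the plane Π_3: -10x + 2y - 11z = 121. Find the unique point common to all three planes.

Solving the 3×3 linear system -2x + 2y - z = 15, -x - 2y + 2z = -18, -10x + 2y - 11z = 121 (e.g. by elimination or Cramer's rule, determinant = -76) gives (-2, 1, -9).

(-2, 1, -9)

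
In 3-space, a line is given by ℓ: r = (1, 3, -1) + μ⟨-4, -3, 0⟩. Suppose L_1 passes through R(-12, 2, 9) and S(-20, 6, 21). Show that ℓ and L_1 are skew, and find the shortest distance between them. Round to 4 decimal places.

0.2774

A direction vector for L_1 is S − R = (-8, 4, 12).
Common perpendicular direction n = (-4, -3, 0) × (-8, 4, 12) = (-36, 48, -40).
With w = (-12, 2, 9) − (1, 3, -1) = (-13, -1, 10), w · n = 20.
Since n ≠ 0 the lines are not parallel, and w · n = 20 ≠ 0 so they do not intersect; hence they are skew.
Distance = |w · n| / |n| = |20| / √5200 ≈ 0.2774.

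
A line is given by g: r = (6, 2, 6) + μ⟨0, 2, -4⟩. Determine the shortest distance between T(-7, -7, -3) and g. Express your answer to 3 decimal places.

Taking (6, 2, 6) on g with direction v = (0, 2, -4): w = T − (6, 2, 6) = (-13, -9, -9), and w × v = (54, -52, -26).
Distance = |w × v| / |v| = √6296 / √20 ≈ 17.743.

17.743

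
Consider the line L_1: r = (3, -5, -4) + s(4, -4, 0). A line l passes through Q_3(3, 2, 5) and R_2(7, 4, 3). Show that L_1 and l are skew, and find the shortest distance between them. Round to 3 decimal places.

10.251

A direction vector for l is R_2 − Q_3 = (4, 2, -2).
Common perpendicular direction n = (4, -4, 0) × (4, 2, -2) = (8, 8, 24).
With w = (3, 2, 5) − (3, -5, -4) = (0, 7, 9), w · n = 272.
Since n ≠ 0 the lines are not parallel, and w · n = 272 ≠ 0 so they do not intersect; hence they are skew.
Distance = |w · n| / |n| = |272| / √704 ≈ 10.251.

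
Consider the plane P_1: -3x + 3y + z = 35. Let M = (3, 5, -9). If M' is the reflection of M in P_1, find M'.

(-9, 17, -5)

λ = (n·M − d)/|n|² = (-3 − 35)/19 = -2.
Reflection = M − 2λn = (3, 5, -9) − (-4)·(-3, 3, 1) = (-9, 17, -5).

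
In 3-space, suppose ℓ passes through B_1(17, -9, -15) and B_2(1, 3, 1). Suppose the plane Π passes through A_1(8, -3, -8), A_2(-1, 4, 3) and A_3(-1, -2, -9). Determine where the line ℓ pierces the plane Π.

(5, 0, -3)

A direction vector for ℓ is B_2 − B_1 = (-16, 12, 16).
A_1A_2 = (-9, 7, 11), A_1A_3 = (-9, 1, -1); a normal to Π is A_1A_2 × A_1A_3 = (-18, -108, 54).
Using A_1: Π has equation -18x - 108y + 54z = -252.
Substitute r = (17, -9, -15) + t(-16, 12, 16) into the plane: -144 + (-144)t = -252, so t = 3/4.
Intersection: (17, -9, -15) + (3/4)·(-16, 12, 16) = (5, 0, -3).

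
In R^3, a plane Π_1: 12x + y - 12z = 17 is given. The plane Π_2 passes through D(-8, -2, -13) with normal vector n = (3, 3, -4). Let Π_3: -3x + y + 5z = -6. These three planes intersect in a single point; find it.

(-3, 5, -4)

Π_2: n·r = n·D gives 3x + 3y - 4z = 22.
Solving the 3×3 linear system 12x + y - 12z = 17, 3x + 3y - 4z = 22, -3x + y + 5z = -6 (e.g. by elimination or Cramer's rule, determinant = 81) gives (-3, 5, -4).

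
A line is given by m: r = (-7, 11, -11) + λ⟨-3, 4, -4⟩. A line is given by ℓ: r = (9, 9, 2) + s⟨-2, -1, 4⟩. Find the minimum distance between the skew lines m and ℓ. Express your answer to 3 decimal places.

Common perpendicular direction n = (-3, 4, -4) × (-2, -1, 4) = (12, 20, 11).
With w = (9, 9, 2) − (-7, 11, -11) = (16, -2, 13), w · n = 295.
Distance = |w · n| / |n| = |295| / √665 ≈ 11.440.

11.440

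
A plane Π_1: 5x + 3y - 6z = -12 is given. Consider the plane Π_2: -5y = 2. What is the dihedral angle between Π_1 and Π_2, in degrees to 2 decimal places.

cos θ = |n₁·n₂| / (|n₁||n₂|) = |-15| / (√70 · √25).
θ = arccos(0.35857) ≈ 68.99°.

68.99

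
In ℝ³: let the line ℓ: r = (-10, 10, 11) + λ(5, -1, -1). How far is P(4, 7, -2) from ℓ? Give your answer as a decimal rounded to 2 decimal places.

Taking (-10, 10, 11) on ℓ with direction v = (5, -1, -1): w = P − (-10, 10, 11) = (14, -3, -13), and w × v = (-10, -51, 1).
Distance = |w × v| / |v| = √2702 / √27 ≈ 10.00.

10.00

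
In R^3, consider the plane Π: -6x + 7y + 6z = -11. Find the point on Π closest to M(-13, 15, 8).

Foot = M − λn with λ = (n·M − d)/|n|² = (231 − (-11))/121 = 2.
Foot = (-13, 15, 8) − 2·(-6, 7, 6) = (-1, 1, -4).

(-1, 1, -4)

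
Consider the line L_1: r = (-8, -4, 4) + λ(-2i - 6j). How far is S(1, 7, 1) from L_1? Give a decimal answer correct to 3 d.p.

Taking (-8, -4, 4) on L_1 with direction v = (-2, -6, 0): w = S − (-8, -4, 4) = (9, 11, -3), and w × v = (-18, 6, -32).
Distance = |w × v| / |v| = √1384 / √40 ≈ 5.882.

5.882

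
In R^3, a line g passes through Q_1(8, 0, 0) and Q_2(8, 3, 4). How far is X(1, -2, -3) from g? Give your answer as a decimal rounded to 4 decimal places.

A direction vector for g is Q_2 − Q_1 = (0, 3, 4).
Taking (8, 0, 0) on g with direction v = (0, 3, 4): w = X − (8, 0, 0) = (-7, -2, -3), and w × v = (1, 28, -21).
Distance = |w × v| / |v| = √1226 / √25 ≈ 7.0029.

7.0029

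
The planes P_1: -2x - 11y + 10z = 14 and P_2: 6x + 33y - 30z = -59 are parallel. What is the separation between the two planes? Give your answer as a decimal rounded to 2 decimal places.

0.38

Rescale P_2 by 1/(-3): -2x - 11y + 10z = 59/3. Then distance = |14 − (59/3)| / √225 ≈ 0.38.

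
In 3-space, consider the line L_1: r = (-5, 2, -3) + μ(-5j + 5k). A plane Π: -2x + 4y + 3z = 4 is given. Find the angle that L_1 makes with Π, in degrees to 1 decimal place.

sin θ = |n·v| / (|n||v|) = |-5| / (√29 · √50) = 0.13131.
θ ≈ 7.5°.

7.5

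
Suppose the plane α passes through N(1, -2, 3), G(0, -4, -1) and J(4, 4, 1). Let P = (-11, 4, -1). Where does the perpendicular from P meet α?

(1, -2, -1)

NG = (-1, -2, -4), NJ = (3, 6, -2); a normal to α is NG × NJ = (28, -14, 0).
Using N: α has equation 28x - 14y = 56.
Foot = P − λn with λ = (n·P − d)/|n|² = (-364 − 56)/980 = -3/7.
Foot = (-11, 4, -1) − (-3/7)·(28, -14, 0) = (1, -2, -1).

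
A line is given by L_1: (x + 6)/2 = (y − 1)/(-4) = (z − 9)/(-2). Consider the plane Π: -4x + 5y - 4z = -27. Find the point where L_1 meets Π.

L_1 has direction (2, -4, -2) through (-6, 1, 9).
Substitute r = (-6, 1, 9) + t(2, -4, -2) into the plane: -7 + (-20)t = -27, so t = 1.
Intersection: (-6, 1, 9) + 1·(2, -4, -2) = (-4, -3, 7).

(-4, -3, 7)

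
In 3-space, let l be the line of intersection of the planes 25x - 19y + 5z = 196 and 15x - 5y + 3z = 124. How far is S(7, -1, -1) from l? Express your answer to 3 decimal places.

2.667

Direction of l: (25, -19, 5) × (15, -5, 3) = (-32, 0, 160).
A point on l: solving the two plane equations with x = 7 gives (7, 1, 8).
Taking (7, 1, 8) on l with direction v = (-32, 0, 160): w = S − (7, 1, 8) = (0, -2, -9), and w × v = (-320, 288, -64).
Distance = |w × v| / |v| = √189440 / √26624 ≈ 2.667.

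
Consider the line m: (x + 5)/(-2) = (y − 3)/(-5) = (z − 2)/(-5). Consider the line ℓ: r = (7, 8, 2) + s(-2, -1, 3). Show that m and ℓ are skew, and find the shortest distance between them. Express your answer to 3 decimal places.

m has direction (-2, -5, -5) through (-5, 3, 2).
Common perpendicular direction n = (-2, -5, -5) × (-2, -1, 3) = (-20, 16, -8).
With w = (7, 8, 2) − (-5, 3, 2) = (12, 5, 0), w · n = -160.
Since n ≠ 0 the lines are not parallel, and w · n = -160 ≠ 0 so they do not intersect; hence they are skew.
Distance = |w · n| / |n| = |-160| / √720 ≈ 5.963.

5.963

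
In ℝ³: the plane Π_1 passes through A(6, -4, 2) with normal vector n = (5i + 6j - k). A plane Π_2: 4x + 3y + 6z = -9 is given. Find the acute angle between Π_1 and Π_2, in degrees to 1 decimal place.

Π_1: n·r = n·A gives 5x + 6y - z = 4.
cos θ = |n₁·n₂| / (|n₁||n₂|) = |32| / (√62 · √61).
θ = arccos(0.52034) ≈ 58.6°.

58.6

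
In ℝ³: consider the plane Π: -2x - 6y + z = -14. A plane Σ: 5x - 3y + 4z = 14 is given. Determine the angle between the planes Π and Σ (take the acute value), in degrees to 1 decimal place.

cos θ = |n₁·n₂| / (|n₁||n₂|) = |12| / (√41 · √50).
θ = arccos(0.26504) ≈ 74.6°.

74.6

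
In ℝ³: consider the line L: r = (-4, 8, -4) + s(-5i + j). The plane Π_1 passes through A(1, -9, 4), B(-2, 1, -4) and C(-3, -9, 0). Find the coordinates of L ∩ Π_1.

(1, 7, -4)

AB = (-3, 10, -8), AC = (-4, 0, -4); a normal to Π_1 is AB × AC = (-40, 20, 40).
Using A: Π_1 has equation -40x + 20y + 40z = -60.
Substitute r = (-4, 8, -4) + t(-5, 1, 0) into the plane: 160 + 220t = -60, so t = -1.
Intersection: (-4, 8, -4) + (-1)·(-5, 1, 0) = (1, 7, -4).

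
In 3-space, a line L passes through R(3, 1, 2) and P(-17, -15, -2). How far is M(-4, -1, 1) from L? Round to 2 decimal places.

A direction vector for L is P − R = (-20, -16, -4).
Taking (3, 1, 2) on L with direction v = (-20, -16, -4): w = M − (3, 1, 2) = (-7, -2, -1), and w × v = (-8, -8, 72).
Distance = |w × v| / |v| = √5312 / √672 ≈ 2.81.

2.81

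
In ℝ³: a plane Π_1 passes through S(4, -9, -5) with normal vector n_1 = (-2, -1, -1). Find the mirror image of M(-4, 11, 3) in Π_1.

Π_1: n_1·r = n_1·S gives -2x - y - z = 6.
λ = (n·M − d)/|n|² = (-6 − 6)/6 = -2.
Reflection = M − 2λn = (-4, 11, 3) − (-4)·(-2, -1, -1) = (-12, 7, -1).

(-12, 7, -1)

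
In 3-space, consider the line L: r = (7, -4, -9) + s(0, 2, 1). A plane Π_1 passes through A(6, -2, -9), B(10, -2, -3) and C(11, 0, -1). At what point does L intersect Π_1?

(7, 0, -7)

AB = (4, 0, 6), AC = (5, 2, 8); a normal to Π_1 is AB × AC = (-12, -2, 8).
Using A: Π_1 has equation -12x - 2y + 8z = -140.
Substitute r = (7, -4, -9) + t(0, 2, 1) into the plane: -148 + 4t = -140, so t = 2.
Intersection: (7, -4, -9) + 2·(0, 2, 1) = (7, 0, -7).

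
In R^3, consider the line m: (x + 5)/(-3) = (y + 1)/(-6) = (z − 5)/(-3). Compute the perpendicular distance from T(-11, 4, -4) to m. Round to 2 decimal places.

m has direction (-3, -6, -3) through (-5, -1, 5).
Taking (-5, -1, 5) on m with direction v = (-3, -6, -3): w = T − (-5, -1, 5) = (-6, 5, -9), and w × v = (-69, 9, 51).
Distance = |w × v| / |v| = √7443 / √54 ≈ 11.74.

11.74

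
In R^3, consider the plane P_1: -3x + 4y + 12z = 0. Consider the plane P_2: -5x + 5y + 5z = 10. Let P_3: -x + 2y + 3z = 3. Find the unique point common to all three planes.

(0, 3, -1)

Solving the 3×3 linear system -3x + 4y + 12z = 0, -5x + 5y + 5z = 10, -x + 2y + 3z = 3 (e.g. by elimination or Cramer's rule, determinant = -35) gives (0, 3, -1).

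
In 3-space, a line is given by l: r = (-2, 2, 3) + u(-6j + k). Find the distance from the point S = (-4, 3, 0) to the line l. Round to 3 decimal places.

3.437

Taking (-2, 2, 3) on l with direction v = (0, -6, 1): w = S − (-2, 2, 3) = (-2, 1, -3), and w × v = (-17, 2, 12).
Distance = |w × v| / |v| = √437 / √37 ≈ 3.437.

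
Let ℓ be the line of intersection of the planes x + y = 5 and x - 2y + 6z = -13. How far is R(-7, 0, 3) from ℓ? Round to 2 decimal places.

8.94

Direction of ℓ: (1, 1, 0) × (1, -2, 6) = (6, -6, -3).
A point on ℓ: solving the two plane equations with x = -3 gives (-3, 8, 1).
Taking (-3, 8, 1) on ℓ with direction v = (6, -6, -3): w = R − (-3, 8, 1) = (-4, -8, 2), and w × v = (36, 0, 72).
Distance = |w × v| / |v| = √6480 / √81 ≈ 8.94.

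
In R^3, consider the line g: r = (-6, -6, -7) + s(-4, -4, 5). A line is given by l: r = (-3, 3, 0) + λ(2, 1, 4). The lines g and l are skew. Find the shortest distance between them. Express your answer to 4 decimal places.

Common perpendicular direction n = (-4, -4, 5) × (2, 1, 4) = (-21, 26, 4).
With w = (-3, 3, 0) − (-6, -6, -7) = (3, 9, 7), w · n = 199.
Distance = |w · n| / |n| = |199| / √1133 ≈ 5.9121.

5.9121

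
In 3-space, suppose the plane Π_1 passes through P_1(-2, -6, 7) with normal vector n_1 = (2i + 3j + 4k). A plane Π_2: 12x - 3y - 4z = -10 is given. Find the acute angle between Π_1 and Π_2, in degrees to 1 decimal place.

89.2

Π_1: n_1·r = n_1·P_1 gives 2x + 3y + 4z = 6.
cos θ = |n₁·n₂| / (|n₁||n₂|) = |-1| / (√29 · √169).
θ = arccos(0.01428) ≈ 89.2°.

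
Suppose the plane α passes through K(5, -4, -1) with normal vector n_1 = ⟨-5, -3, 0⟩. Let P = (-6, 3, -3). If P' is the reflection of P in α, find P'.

α: n_1·r = n_1·K gives -5x - 3y = -13.
λ = (n·P − d)/|n|² = (21 − (-13))/34 = 1.
Reflection = P − 2λn = (-6, 3, -3) − 2·(-5, -3, 0) = (4, 9, -3).

(4, 9, -3)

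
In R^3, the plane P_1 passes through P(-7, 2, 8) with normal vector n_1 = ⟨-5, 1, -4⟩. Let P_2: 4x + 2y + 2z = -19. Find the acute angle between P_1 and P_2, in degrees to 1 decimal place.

35.0

P_1: n_1·r = n_1·P gives -5x + y - 4z = 5.
cos θ = |n₁·n₂| / (|n₁||n₂|) = |-26| / (√42 · √24).
θ = arccos(0.81892) ≈ 35.0°.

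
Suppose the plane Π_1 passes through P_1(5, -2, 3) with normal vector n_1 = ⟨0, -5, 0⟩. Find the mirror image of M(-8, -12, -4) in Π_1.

Π_1: n_1·r = n_1·P_1 gives -5y = 10.
λ = (n·M − d)/|n|² = (60 − 10)/25 = 2.
Reflection = M − 2λn = (-8, -12, -4) − 4·(0, -5, 0) = (-8, 8, -4).

(-8, 8, -4)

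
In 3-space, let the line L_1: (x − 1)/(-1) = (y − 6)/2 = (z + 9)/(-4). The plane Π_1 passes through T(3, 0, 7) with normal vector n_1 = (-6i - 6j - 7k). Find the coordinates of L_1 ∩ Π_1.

(5, -2, 7)

L_1 has direction (-1, 2, -4) through (1, 6, -9).
Π_1: n_1·r = n_1·T gives -6x - 6y - 7z = -67.
Substitute r = (1, 6, -9) + t(-1, 2, -4) into the plane: 21 + 22t = -67, so t = -4.
Intersection: (1, 6, -9) + (-4)·(-1, 2, -4) = (5, -2, 7).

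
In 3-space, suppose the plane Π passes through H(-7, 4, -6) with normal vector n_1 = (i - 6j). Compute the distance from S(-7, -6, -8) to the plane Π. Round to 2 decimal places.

Π: n_1·r = n_1·H gives x - 6y = -31.
n·S − d = (1)·(-7) + (-6)·(-6) + (0)·(-8) − (-31) = 60; |n| = √37.
Distance = |60| / √37 = 60/√37 ≈ 9.86.

9.86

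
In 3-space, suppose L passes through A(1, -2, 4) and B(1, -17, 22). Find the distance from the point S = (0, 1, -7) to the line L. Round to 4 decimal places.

A direction vector for L is B − A = (0, -15, 18).
Taking (1, -2, 4) on L with direction v = (0, -15, 18): w = S − (1, -2, 4) = (-1, 3, -11), and w × v = (-111, 18, 15).
Distance = |w × v| / |v| = √12870 / √549 ≈ 4.8418.

4.8418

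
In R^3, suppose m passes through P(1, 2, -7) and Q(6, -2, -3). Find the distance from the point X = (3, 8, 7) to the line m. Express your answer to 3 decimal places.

A direction vector for m is Q − P = (5, -4, 4).
Taking (1, 2, -7) on m with direction v = (5, -4, 4): w = X − (1, 2, -7) = (2, 6, 14), and w × v = (80, 62, -38).
Distance = |w × v| / |v| = √11688 / √57 ≈ 14.320.

14.320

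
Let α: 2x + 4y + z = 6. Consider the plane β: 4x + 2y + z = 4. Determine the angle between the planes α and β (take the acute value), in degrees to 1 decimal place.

36.0

cos θ = |n₁·n₂| / (|n₁||n₂|) = |17| / (√21 · √21).
θ = arccos(0.80952) ≈ 36.0°.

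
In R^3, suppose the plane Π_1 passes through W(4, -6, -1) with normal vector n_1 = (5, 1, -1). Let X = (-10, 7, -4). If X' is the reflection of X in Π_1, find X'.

Π_1: n_1·r = n_1·W gives 5x + y - z = 15.
λ = (n·X − d)/|n|² = (-39 − 15)/27 = -2.
Reflection = X − 2λn = (-10, 7, -4) − (-4)·(5, 1, -1) = (10, 11, -8).

(10, 11, -8)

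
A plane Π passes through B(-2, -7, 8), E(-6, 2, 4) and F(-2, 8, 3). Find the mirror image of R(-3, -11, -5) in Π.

BE = (-4, 9, -4), BF = (0, 15, -5); a normal to Π is BE × BF = (15, -20, -60).
Using B: Π has equation 15x - 20y - 60z = -370.
λ = (n·R − d)/|n|² = (475 − (-370))/4225 = 1/5.
Reflection = R − 2λn = (-3, -11, -5) − (2/5)·(15, -20, -60) = (-9, -3, 19).

(-9, -3, 19)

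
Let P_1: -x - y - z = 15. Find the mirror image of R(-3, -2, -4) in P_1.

(-7, -6, -8)

λ = (n·R − d)/|n|² = (9 − 15)/3 = -2.
Reflection = R − 2λn = (-3, -2, -4) − (-4)·(-1, -1, -1) = (-7, -6, -8).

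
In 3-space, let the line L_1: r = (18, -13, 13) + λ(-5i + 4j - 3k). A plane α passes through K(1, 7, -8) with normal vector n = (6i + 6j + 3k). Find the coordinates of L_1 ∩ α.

(3, -1, 4)

α: n·r = n·K gives 6x + 6y + 3z = 24.
Substitute r = (18, -13, 13) + t(-5, 4, -3) into the plane: 69 + (-15)t = 24, so t = 3.
Intersection: (18, -13, 13) + 3·(-5, 4, -3) = (3, -1, 4).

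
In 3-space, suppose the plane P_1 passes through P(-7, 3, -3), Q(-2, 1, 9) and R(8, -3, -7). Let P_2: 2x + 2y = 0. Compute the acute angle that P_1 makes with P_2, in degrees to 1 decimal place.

23.2

PQ = (5, -2, 12), PR = (15, -6, -4); a normal to P_1 is PQ × PR = (80, 200, 0).
Using P: P_1 has equation 80x + 200y = 40.
cos θ = |n₁·n₂| / (|n₁||n₂|) = |560| / (√46400 · √8).
θ = arccos(0.91915) ≈ 23.2°.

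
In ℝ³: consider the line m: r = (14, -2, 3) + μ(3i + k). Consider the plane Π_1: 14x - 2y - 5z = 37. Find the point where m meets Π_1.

(2, -2, -1)

Substitute r = (14, -2, 3) + t(3, 0, 1) into the plane: 185 + 37t = 37, so t = -4.
Intersection: (14, -2, 3) + (-4)·(3, 0, 1) = (2, -2, -1).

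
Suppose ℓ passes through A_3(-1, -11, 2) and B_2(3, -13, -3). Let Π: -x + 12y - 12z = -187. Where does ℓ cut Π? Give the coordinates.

A direction vector for ℓ is B_2 − A_3 = (4, -2, -5).
Substitute r = (-1, -11, 2) + t(4, -2, -5) into the plane: -155 + 32t = -187, so t = -1.
Intersection: (-1, -11, 2) + (-1)·(4, -2, -5) = (-5, -9, 7).

(-5, -9, 7)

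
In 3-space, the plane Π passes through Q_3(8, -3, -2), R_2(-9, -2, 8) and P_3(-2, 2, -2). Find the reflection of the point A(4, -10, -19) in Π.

(16, 14, -1)

Q_3R_2 = (-17, 1, 10), Q_3P_3 = (-10, 5, 0); a normal to Π is Q_3R_2 × Q_3P_3 = (-50, -100, -75).
Using Q_3: Π has equation -50x - 100y - 75z = 50.
λ = (n·A − d)/|n|² = (2225 − 50)/18125 = 3/25.
Reflection = A − 2λn = (4, -10, -19) − (6/25)·(-50, -100, -75) = (16, 14, -1).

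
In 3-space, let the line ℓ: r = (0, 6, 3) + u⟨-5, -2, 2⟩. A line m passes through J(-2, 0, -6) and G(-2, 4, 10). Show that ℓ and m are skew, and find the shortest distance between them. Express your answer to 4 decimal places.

2.4004

A direction vector for m is G − J = (0, 4, 16).
Common perpendicular direction n = (-5, -2, 2) × (0, 4, 16) = (-40, 80, -20).
With w = (-2, 0, -6) − (0, 6, 3) = (-2, -6, -9), w · n = -220.
Since n ≠ 0 the lines are not parallel, and w · n = -220 ≠ 0 so they do not intersect; hence they are skew.
Distance = |w · n| / |n| = |-220| / √8400 ≈ 2.4004.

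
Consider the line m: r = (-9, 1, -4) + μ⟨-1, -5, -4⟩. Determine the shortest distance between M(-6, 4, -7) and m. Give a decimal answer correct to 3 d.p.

Taking (-9, 1, -4) on m with direction v = (-1, -5, -4): w = M − (-9, 1, -4) = (3, 3, -3), and w × v = (-27, 15, -12).
Distance = |w × v| / |v| = √1098 / √42 ≈ 5.113.

5.113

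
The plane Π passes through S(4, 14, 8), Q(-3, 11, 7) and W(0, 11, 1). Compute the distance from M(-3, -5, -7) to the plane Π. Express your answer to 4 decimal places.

12.0499

SQ = (-7, -3, -1), SW = (-4, -3, -7); a normal to Π is SQ × SW = (18, -45, 9).
Using S: Π has equation 18x - 45y + 9z = -486.
n·M − d = (18)·(-3) + (-45)·(-5) + (9)·(-7) − (-486) = 594; |n| = √2430.
Distance = |594| / √2430 = 594/√2430 ≈ 12.0499.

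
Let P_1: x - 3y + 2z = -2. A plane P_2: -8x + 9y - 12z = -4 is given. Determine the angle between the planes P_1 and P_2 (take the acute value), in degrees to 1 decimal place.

cos θ = |n₁·n₂| / (|n₁||n₂|) = |-59| / (√14 · √289).
θ = arccos(0.92755) ≈ 21.9°.

21.9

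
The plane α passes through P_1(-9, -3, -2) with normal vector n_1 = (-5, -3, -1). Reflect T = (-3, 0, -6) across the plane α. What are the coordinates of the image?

α: n_1·r = n_1·P_1 gives -5x - 3y - z = 56.
λ = (n·T − d)/|n|² = (21 − 56)/35 = -1.
Reflection = T − 2λn = (-3, 0, -6) − (-2)·(-5, -3, -1) = (-13, -6, -8).

(-13, -6, -8)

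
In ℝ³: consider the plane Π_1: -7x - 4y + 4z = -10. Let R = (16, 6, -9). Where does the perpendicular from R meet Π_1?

Foot = R − λn with λ = (n·R − d)/|n|² = (-172 − (-10))/81 = -2.
Foot = (16, 6, -9) − (-2)·(-7, -4, 4) = (2, -2, -1).

(2, -2, -1)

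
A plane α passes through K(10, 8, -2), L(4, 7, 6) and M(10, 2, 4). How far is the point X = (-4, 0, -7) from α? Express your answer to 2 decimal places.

KL = (-6, -1, 8), KM = (0, -6, 6); a normal to α is KL × KM = (42, 36, 36).
Using K: α has equation 42x + 36y + 36z = 636.
n·X − d = (42)·(-4) + (36)·(0) + (36)·(-7) − 636 = -1056; |n| = √4356.
Distance = |-1056| / √4356 = 1056/√4356 ≈ 16.00.

16.00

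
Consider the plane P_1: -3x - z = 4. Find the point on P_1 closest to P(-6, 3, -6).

(0, 3, -4)

Foot = P − λn with λ = (n·P − d)/|n|² = (24 − 4)/10 = 2.
Foot = (-6, 3, -6) − 2·(-3, 0, -1) = (0, 3, -4).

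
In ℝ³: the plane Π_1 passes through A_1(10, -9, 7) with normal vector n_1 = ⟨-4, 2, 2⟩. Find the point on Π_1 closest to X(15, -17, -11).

(3, -11, -5)

Π_1: n_1·r = n_1·A_1 gives -4x + 2y + 2z = -44.
Foot = X − λn with λ = (n·X − d)/|n|² = (-116 − (-44))/24 = -3.
Foot = (15, -17, -11) − (-3)·(-4, 2, 2) = (3, -11, -5).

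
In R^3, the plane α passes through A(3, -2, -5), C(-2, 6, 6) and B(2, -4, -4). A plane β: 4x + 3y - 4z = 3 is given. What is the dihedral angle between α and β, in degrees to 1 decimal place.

82.4

AC = (-5, 8, 11), AB = (-1, -2, 1); a normal to α is AC × AB = (30, -6, 18).
Using A: α has equation 30x - 6y + 18z = 12.
cos θ = |n₁·n₂| / (|n₁||n₂|) = |30| / (√1260 · √41).
θ = arccos(0.13199) ≈ 82.4°.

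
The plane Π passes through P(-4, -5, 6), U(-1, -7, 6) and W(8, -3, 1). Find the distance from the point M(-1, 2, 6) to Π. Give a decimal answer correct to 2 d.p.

3.86

PU = (3, -2, 0), PW = (12, 2, -5); a normal to Π is PU × PW = (10, 15, 30).
Using P: Π has equation 10x + 15y + 30z = 65.
n·M − d = (10)·(-1) + (15)·(2) + (30)·(6) − 65 = 135; |n| = √1225.
Distance = |135| / √1225 = 135/√1225 ≈ 3.86.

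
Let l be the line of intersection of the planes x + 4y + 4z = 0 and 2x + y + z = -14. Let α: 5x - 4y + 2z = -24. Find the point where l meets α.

Direction of l: (1, 4, 4) × (2, 1, 1) = (0, 7, -7).
A point on l: solving the two plane equations with y = -5 gives (-8, -5, 7).
Substitute r = (-8, -5, 7) + t(0, 7, -7) into the plane: -6 + (-42)t = -24, so t = 3/7.
Intersection: (-8, -5, 7) + (3/7)·(0, 7, -7) = (-8, -2, 4).

(-8, -2, 4)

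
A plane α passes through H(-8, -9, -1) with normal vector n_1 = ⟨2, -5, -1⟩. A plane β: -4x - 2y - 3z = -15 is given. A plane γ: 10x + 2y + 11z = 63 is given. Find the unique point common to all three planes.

α: n_1·r = n_1·H gives 2x - 5y - z = 30.
Solving the 3×3 linear system 2x - 5y - z = 30, -4x - 2y - 3z = -15, 10x + 2y + 11z = 63 (e.g. by elimination or Cramer's rule, determinant = -114) gives (4, -5, 3).

(4, -5, 3)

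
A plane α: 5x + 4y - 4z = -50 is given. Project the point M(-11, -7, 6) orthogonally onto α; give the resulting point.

Foot = M − λn with λ = (n·M − d)/|n|² = (-107 − (-50))/57 = -1.
Foot = (-11, -7, 6) − (-1)·(5, 4, -4) = (-6, -3, 2).

(-6, -3, 2)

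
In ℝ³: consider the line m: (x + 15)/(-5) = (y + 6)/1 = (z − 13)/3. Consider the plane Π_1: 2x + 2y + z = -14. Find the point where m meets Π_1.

(0, -9, 4)

m has direction (-5, 1, 3) through (-15, -6, 13).
Substitute r = (-15, -6, 13) + t(-5, 1, 3) into the plane: -29 + (-5)t = -14, so t = -3.
Intersection: (-15, -6, 13) + (-3)·(-5, 1, 3) = (0, -9, 4).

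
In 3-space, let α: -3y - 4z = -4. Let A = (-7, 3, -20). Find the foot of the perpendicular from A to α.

Foot = A − λn with λ = (n·A − d)/|n|² = (71 − (-4))/25 = 3.
Foot = (-7, 3, -20) − 3·(0, -3, -4) = (-7, 12, -8).

(-7, 12, -8)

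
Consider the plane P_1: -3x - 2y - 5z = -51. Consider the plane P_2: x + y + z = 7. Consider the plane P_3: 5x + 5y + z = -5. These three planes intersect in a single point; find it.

(7, -10, 10)

Solving the 3×3 linear system -3x - 2y - 5z = -51, x + y + z = 7, 5x + 5y + z = -5 (e.g. by elimination or Cramer's rule, determinant = 4) gives (7, -10, 10).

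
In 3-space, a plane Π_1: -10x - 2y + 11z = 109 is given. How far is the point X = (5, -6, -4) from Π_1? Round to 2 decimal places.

n·X − d = (-10)·(5) + (-2)·(-6) + (11)·(-4) − 109 = -191; |n| = √225.
Distance = |-191| / √225 = 191/√225 ≈ 12.73.

12.73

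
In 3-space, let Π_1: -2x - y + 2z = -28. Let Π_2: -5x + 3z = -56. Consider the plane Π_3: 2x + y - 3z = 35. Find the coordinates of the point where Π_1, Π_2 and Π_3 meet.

(7, 0, -7)

Solving the 3×3 linear system -2x - y + 2z = -28, -5x + 3z = -56, 2x + y - 3z = 35 (e.g. by elimination or Cramer's rule, determinant = 5) gives (7, 0, -7).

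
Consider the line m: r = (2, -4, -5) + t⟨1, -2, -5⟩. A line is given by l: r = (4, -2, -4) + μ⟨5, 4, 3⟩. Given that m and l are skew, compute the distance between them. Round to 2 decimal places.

0.41

Common perpendicular direction n = (1, -2, -5) × (5, 4, 3) = (14, -28, 14).
With w = (4, -2, -4) − (2, -4, -5) = (2, 2, 1), w · n = -14.
Distance = |w · n| / |n| = |-14| / √1176 ≈ 0.41.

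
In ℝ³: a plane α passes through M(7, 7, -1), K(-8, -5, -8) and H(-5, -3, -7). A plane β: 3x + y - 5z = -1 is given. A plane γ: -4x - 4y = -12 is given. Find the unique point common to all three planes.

(-2, 5, 0)

MK = (-15, -12, -7), MH = (-12, -10, -6); a normal to α is MK × MH = (2, -6, 6).
Using M: α has equation 2x - 6y + 6z = -34.
Solving the 3×3 linear system 2x - 6y + 6z = -34, 3x + y - 5z = -1, -4x - 4y = -12 (e.g. by elimination or Cramer's rule, determinant = -208) gives (-2, 5, 0).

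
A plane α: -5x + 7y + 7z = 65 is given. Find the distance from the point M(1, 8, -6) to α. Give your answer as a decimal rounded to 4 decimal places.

5.0493

n·M − d = (-5)·(1) + (7)·(8) + (7)·(-6) − 65 = -56; |n| = √123.
Distance = |-56| / √123 = 56/√123 ≈ 5.0493.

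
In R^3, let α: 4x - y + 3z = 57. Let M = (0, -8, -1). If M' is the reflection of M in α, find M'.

λ = (n·M − d)/|n|² = (5 − 57)/26 = -2.
Reflection = M − 2λn = (0, -8, -1) − (-4)·(4, -1, 3) = (16, -12, 11).

(16, -12, 11)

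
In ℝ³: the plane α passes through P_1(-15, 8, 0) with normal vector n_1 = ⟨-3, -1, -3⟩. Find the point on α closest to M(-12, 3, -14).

(-6, 5, -8)

α: n_1·r = n_1·P_1 gives -3x - y - 3z = 37.
Foot = M − λn with λ = (n·M − d)/|n|² = (75 − 37)/19 = 2.
Foot = (-12, 3, -14) − 2·(-3, -1, -3) = (-6, 5, -8).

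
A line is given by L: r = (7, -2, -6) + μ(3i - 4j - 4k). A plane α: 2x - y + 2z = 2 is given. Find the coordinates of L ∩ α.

(4, 2, -2)

Substitute r = (7, -2, -6) + t(3, -4, -4) into the plane: 4 + 2t = 2, so t = -1.
Intersection: (7, -2, -6) + (-1)·(3, -4, -4) = (4, 2, -2).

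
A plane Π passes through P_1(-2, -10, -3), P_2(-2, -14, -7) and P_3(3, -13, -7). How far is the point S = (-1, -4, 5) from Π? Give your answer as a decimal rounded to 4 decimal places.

P_1P_2 = (0, -4, -4), P_1P_3 = (5, -3, -4); a normal to Π is P_1P_2 × P_1P_3 = (4, -20, 20).
Using P_1: Π has equation 4x - 20y + 20z = 132.
n·S − d = (4)·(-1) + (-20)·(-4) + (20)·(5) − 132 = 44; |n| = √816.
Distance = |44| / √816 = 44/√816 ≈ 1.5403.

1.5403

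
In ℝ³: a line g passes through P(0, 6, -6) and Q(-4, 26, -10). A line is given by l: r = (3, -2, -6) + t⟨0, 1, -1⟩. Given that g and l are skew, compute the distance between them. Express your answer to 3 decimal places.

0.943

A direction vector for g is Q − P = (-4, 20, -4).
Common perpendicular direction n = (-4, 20, -4) × (0, 1, -1) = (-16, -4, -4).
With w = (3, -2, -6) − (0, 6, -6) = (3, -8, 0), w · n = -16.
Distance = |w · n| / |n| = |-16| / √288 ≈ 0.943.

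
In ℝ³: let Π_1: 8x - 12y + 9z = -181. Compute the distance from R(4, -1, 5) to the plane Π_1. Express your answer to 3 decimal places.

n·R − d = (8)·(4) + (-12)·(-1) + (9)·(5) − (-181) = 270; |n| = √289.
Distance = |270| / √289 = 270/√289 ≈ 15.882.

15.882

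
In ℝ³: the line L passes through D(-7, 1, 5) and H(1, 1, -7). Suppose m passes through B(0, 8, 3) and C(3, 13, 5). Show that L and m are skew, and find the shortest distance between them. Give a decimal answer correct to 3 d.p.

0.270

A direction vector for L is H − D = (8, 0, -12).
A direction vector for m is C − B = (3, 5, 2).
Common perpendicular direction n = (8, 0, -12) × (3, 5, 2) = (60, -52, 40).
With w = (0, 8, 3) − (-7, 1, 5) = (7, 7, -2), w · n = -24.
Since n ≠ 0 the lines are not parallel, and w · n = -24 ≠ 0 so they do not intersect; hence they are skew.
Distance = |w · n| / |n| = |-24| / √7904 ≈ 0.270.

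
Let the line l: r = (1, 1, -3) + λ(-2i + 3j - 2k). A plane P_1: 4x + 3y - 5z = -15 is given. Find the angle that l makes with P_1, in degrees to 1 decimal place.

sin θ = |n·v| / (|n||v|) = |11| / (√50 · √17) = 0.37730.
θ ≈ 22.2°.

22.2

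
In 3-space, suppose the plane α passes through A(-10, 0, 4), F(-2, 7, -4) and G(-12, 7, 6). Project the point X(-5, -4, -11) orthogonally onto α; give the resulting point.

AF = (8, 7, -8), AG = (-2, 7, 2); a normal to α is AF × AG = (70, 0, 70).
Using A: α has equation 70x + 70z = -420.
Foot = X − λn with λ = (n·X − d)/|n|² = (-1120 − (-420))/9800 = -1/14.
Foot = (-5, -4, -11) − (-1/14)·(70, 0, 70) = (0, -4, -6).

(0, -4, -6)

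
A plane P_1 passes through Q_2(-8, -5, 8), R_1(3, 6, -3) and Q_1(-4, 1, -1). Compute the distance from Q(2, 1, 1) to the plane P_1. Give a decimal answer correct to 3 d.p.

2.271

Q_2R_1 = (11, 11, -11), Q_2Q_1 = (4, 6, -9); a normal to P_1 is Q_2R_1 × Q_2Q_1 = (-33, 55, 22).
Using Q_2: P_1 has equation -33x + 55y + 22z = 165.
n·Q − d = (-33)·(2) + (55)·(1) + (22)·(1) − 165 = -154; |n| = √4598.
Distance = |-154| / √4598 = 154/√4598 ≈ 2.271.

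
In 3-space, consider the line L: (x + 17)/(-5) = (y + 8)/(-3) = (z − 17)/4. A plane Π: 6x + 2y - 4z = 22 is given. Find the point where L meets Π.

(3, 4, 1)

L has direction (-5, -3, 4) through (-17, -8, 17).
Substitute r = (-17, -8, 17) + t(-5, -3, 4) into the plane: -186 + (-52)t = 22, so t = -4.
Intersection: (-17, -8, 17) + (-4)·(-5, -3, 4) = (3, 4, 1).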